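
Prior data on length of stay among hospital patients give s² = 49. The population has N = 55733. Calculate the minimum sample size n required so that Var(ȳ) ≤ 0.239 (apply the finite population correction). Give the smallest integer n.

Without fpc, n₀ = s²/D = 49/0.239 = 205.0209.
With fpc, (1 − n/N)·s²/n ≤ D requires n ≥ n₀/(1 + n₀/N) = 205.0209/(1 + 205.0209/55733) = 204.2695.
Rounding up, n = 205.

205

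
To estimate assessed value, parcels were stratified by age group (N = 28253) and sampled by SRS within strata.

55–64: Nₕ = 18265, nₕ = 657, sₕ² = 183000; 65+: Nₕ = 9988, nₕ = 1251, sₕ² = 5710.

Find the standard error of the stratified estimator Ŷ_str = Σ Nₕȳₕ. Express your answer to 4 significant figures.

300000

Var(Ŷ_str) = Σₕ Nₕ²(1 − fₕ)sₕ²/nₕ.
55–64: 18265²·(1 − 657/18265)·183000/657 = 8.9580901 × 10^10.
65+: 9988²·(1 − 1251/9988)·5710/1251 = 3.9830859 × 10^8.
Sum = 8.997921 × 10^10.
SE = √(8.997921 × 10^10) = 300000.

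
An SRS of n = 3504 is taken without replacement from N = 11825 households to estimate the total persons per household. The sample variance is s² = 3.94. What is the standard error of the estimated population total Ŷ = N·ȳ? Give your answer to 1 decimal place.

Var(Ŷ) = N²·Var(ȳ) = N²·(1 − n/N)·s²/n.
f = 3504/11825 = 0.29632135; Var(ȳ) = 0.70367865·3.94/3504 = 7.9123683 × 10^-4.
Var(Ŷ) = 11825² · (7.9123683 × 10^-4) = 110639.14.
SE(Ŷ) = √(110639.14) = 332.6.

332.6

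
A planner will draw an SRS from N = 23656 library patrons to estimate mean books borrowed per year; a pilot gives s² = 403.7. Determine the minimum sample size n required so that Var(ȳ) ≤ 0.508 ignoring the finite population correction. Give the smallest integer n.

795

Without fpc, n₀ = s²/D = 403.7/0.508 = 794.6850.
Rounding up, n = 795.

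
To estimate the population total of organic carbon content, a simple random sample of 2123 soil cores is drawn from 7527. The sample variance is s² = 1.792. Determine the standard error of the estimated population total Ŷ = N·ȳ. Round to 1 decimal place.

185.3

Var(Ŷ) = N²·Var(ȳ) = N²·(1 − n/N)·s²/n.
f = 2123/7527 = 0.28205128; Var(ȳ) = 0.71794872·1.792/2123 = 6.060123 × 10^-4.
Var(Ŷ) = 7527² · (6.060123 × 10^-4) = 34334.069.
SE(Ŷ) = √(34334.069) = 185.3.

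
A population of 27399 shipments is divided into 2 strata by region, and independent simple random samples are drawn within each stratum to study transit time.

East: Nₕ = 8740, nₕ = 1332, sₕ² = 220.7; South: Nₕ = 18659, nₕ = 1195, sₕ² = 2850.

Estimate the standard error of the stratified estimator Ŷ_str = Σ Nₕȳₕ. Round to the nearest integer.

28069

Var(Ŷ_str) = Σₕ Nₕ²(1 − fₕ)sₕ²/nₕ.
East: 8740²·(1 − 1332/8740)·220.7/1332 = 1.0727796 × 10^7.
South: 18659²·(1 − 1195/18659)·2850/1195 = 7.771575 × 10^8.
Sum = 7.878853 × 10^8.
SE = √(7.878853 × 10^8) = 28069.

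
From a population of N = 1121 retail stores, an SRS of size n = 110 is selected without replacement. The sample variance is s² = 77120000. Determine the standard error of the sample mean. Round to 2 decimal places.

Under SRS without replacement, Var(ȳ) = (1 − f)·s²/n with f = n/N = 110/1121 = 0.09812667.
Var(ȳ) = (1 − 0.09812667)·77120000/110 = 0.90187333·701090.91 = 632295.19.
SE(ȳ) = √(632295.19) = 795.17.

795.17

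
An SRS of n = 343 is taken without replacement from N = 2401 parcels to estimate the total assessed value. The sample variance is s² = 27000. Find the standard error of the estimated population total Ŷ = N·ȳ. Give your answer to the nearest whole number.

19722

Var(Ŷ) = N²·Var(ȳ) = N²·(1 − n/N)·s²/n.
f = 343/2401 = 0.14285714; Var(ȳ) = 0.85714286·27000/343 = 67.471887.
Var(Ŷ) = 2401² · 67.471887 = 3.88962 × 10^8.
SE(Ŷ) = √(3.88962 × 10^8) = 19722.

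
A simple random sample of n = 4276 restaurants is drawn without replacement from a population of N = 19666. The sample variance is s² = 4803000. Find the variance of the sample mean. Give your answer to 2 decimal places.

Under SRS without replacement, Var(ȳ) = (1 − f)·s²/n with f = n/N = 4276/19666 = 0.21743110.
Var(ȳ) = (1 − 0.21743110)·4803000/4276 = 0.78256890·1123.246 = 879.01741.

879.02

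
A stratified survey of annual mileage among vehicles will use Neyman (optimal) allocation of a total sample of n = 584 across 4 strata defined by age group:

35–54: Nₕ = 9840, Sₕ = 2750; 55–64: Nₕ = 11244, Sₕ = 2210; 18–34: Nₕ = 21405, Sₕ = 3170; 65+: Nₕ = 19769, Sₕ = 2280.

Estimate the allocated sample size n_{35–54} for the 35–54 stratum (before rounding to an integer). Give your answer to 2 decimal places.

95.87

Neyman allocation: nₕ = n·NₕSₕ / Σⱼ NⱼSⱼ.
Σ NⱼSⱼ = 9840·2750 + 11244·2210 + 21405·3170 + 19769·2280 = 1.6483641 × 10^8.
n_{35–54} = 584·9840·2750 / (1.6483641 × 10^8) = 95.87.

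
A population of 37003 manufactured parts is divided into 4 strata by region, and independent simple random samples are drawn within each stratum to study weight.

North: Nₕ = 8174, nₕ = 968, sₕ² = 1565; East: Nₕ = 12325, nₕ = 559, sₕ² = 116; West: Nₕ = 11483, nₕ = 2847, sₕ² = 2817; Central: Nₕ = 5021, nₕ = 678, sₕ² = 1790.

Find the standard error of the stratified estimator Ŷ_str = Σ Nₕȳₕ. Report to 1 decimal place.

Var(Ŷ_str) = Σₕ Nₕ²(1 − fₕ)sₕ²/nₕ.
North: 8174²·(1 − 968/8174)·1565/968 = 9.5228704 × 10^7.
East: 12325²·(1 − 559/12325)·116/559 = 3.0092755 × 10^7.
West: 11483²·(1 − 2847/11483)·2817/2847 = 9.8122223 × 10^7.
Central: 5021²·(1 − 678/5021)·1790/678 = 5.7570949 × 10^7.
Sum = 2.8101463 × 10^8.
SE = √(2.8101463 × 10^8) = 16763.5.

16763.5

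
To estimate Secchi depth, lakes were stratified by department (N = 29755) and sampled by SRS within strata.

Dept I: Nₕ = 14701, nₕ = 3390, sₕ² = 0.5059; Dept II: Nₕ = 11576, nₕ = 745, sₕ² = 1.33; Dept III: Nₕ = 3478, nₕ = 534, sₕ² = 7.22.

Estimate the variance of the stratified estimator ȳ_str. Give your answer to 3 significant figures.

Var(ȳ_str) = Σₕ Wₕ²(1 − fₕ)sₕ²/nₕ with Wₕ = Nₕ/N, N = 29755.
Dept I: Wₕ = 0.49406822; term = 0.49406822²·(1 − 0.23059656)·0.5059/3390 = 2.8028054 × 10^-5.
Dept II: Wₕ = 0.38904386; term = 0.38904386²·(1 − 0.06435729)·1.33/745 = 2.5281482 × 10^-4.
Dept III: Wₕ = 0.11688792; term = 0.11688792²·(1 − 0.15353652)·7.22/534 = 1.5636639 × 10^-4.
Sum = 4.3720926 × 10^-4.

4.37 × 10^-4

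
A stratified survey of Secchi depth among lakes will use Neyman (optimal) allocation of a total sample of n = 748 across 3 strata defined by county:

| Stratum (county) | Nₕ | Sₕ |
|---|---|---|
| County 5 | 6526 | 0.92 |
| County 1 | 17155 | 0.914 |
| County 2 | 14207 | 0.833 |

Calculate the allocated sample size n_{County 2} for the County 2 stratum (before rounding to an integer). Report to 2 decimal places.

264.10

Neyman allocation: nₕ = n·NₕSₕ / Σⱼ NⱼSⱼ.
Σ NⱼSⱼ = 6526·0.92 + 17155·0.914 + 14207·0.833 = 33518.021.
n_{County 2} = 748·14207·0.833 / 33518.021 = 264.10.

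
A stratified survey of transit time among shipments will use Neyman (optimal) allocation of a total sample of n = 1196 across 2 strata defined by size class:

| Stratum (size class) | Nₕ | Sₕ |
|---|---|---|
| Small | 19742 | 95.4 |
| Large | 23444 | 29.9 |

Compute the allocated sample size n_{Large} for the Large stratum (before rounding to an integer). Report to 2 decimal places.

Neyman allocation: nₕ = n·NₕSₕ / Σⱼ NⱼSⱼ.
Σ NⱼSⱼ = 19742·95.4 + 23444·29.9 = 2.5843624 × 10^6.
n_{Large} = 1196·23444·29.9 / (2.5843624 × 10^6) = 324.40.

324.40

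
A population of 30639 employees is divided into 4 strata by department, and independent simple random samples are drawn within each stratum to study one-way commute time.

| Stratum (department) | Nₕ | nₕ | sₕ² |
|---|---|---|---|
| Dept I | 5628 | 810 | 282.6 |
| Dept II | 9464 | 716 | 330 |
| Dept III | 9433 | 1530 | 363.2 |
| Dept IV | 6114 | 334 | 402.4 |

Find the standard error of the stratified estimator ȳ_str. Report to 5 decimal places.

0.33901

Var(ȳ_str) = Σₕ Wₕ²(1 − fₕ)sₕ²/nₕ with Wₕ = Nₕ/N, N = 30639.
Dept I: Wₕ = 0.18368746; term = 0.18368746²·(1 − 0.14392324)·282.6/810 = 0.01007764.
Dept II: Wₕ = 0.30888737; term = 0.30888737²·(1 − 0.07565511)·330/716 = 0.040647632.
Dept III: Wₕ = 0.30787558; term = 0.30787558²·(1 − 0.16219654)·363.2/1530 = 0.018851549.
Dept IV: Wₕ = 0.19954959; term = 0.19954959²·(1 − 0.05462872)·402.4/334 = 0.045354001.
Sum = 0.11493082.
SE = √(0.11493082) = 0.33901.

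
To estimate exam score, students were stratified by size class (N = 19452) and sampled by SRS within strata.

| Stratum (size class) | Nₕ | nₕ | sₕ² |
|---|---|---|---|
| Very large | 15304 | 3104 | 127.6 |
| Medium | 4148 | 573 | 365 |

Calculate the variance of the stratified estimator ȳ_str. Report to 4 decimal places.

0.0452

Var(ȳ_str) = Σₕ Wₕ²(1 − fₕ)sₕ²/nₕ with Wₕ = Nₕ/N, N = 19452.
Very large: Wₕ = 0.78675715; term = 0.78675715²·(1 − 0.20282279)·127.6/3104 = 0.020284543.
Medium: Wₕ = 0.21324285; term = 0.21324285²·(1 − 0.13813886)·365/573 = 0.024964594.
Sum = 0.045249137.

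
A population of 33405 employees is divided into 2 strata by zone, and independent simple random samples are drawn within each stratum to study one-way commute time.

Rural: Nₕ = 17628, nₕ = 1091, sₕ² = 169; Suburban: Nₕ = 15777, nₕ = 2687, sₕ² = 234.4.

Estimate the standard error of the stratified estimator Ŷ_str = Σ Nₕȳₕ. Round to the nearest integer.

Var(Ŷ_str) = Σₕ Nₕ²(1 − fₕ)sₕ²/nₕ.
Rural: 17628²·(1 − 1091/17628)·169/1091 = 4.5156651 × 10^7.
Suburban: 15777²·(1 − 2687/15777)·234.4/2687 = 1.8015819 × 10^7.
Sum = 6.317247 × 10^7.
SE = √(6.317247 × 10^7) = 7948.

7948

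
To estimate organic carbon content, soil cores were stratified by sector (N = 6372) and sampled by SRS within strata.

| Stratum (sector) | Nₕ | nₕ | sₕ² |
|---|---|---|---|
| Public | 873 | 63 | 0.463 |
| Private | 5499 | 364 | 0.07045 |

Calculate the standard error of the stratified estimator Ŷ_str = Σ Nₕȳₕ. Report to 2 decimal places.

Var(Ŷ_str) = Σₕ Nₕ²(1 − fₕ)sₕ²/nₕ.
Public: 873²·(1 − 63/873)·0.463/63 = 5196.8443.
Private: 5499²·(1 − 364/5499)·0.07045/364 = 5465.1713.
Sum = 10662.016.
SE = √(10662.016) = 103.26.

103.26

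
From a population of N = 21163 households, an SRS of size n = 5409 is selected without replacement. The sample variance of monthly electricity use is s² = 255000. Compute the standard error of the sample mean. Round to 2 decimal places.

Under SRS without replacement, Var(ȳ) = (1 − f)·s²/n with f = n/N = 5409/21163 = 0.25558758.
Var(ȳ) = (1 − 0.25558758)·255000/5409 = 0.74441242·47.143649 = 35.094318.
SE(ȳ) = √(35.094318) = 5.92.

5.92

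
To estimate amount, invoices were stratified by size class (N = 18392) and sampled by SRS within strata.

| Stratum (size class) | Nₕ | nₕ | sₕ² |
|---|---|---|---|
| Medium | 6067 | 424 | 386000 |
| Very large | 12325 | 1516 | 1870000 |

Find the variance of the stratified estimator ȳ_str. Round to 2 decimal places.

577.94

Var(ȳ_str) = Σₕ Wₕ²(1 − fₕ)sₕ²/nₕ with Wₕ = Nₕ/N, N = 18392.
Medium: Wₕ = 0.32987168; term = 0.32987168²·(1 − 0.06988627)·386000/424 = 92.139866.
Very large: Wₕ = 0.67012832; term = 0.67012832²·(1 − 0.12300203)·1870000/1516 = 485.79935.
Sum = 577.93922.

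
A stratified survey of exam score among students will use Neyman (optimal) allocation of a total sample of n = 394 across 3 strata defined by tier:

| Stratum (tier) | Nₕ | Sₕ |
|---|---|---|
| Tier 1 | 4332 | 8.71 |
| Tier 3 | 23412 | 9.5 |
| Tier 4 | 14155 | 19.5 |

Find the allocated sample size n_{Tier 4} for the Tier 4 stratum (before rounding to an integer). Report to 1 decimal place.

202.8

Neyman allocation: nₕ = n·NₕSₕ / Σⱼ NⱼSⱼ.
Σ NⱼSⱼ = 4332·8.71 + 23412·9.5 + 14155·19.5 = 536168.22.
n_{Tier 4} = 394·14155·19.5 / 536168.22 = 202.8.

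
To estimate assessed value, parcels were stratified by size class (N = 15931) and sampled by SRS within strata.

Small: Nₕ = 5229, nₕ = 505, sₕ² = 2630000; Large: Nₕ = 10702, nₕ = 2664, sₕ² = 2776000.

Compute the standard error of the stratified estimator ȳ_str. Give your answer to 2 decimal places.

Var(ȳ_str) = Σₕ Wₕ²(1 − fₕ)sₕ²/nₕ with Wₕ = Nₕ/N, N = 15931.
Small: Wₕ = 0.32822798; term = 0.32822798²·(1 − 0.09657678)·2630000/505 = 506.88195.
Large: Wₕ = 0.67177202; term = 0.67177202²·(1 − 0.24892543)·2776000/2664 = 353.19302.
Sum = 860.07497.
SE = √(860.07497) = 29.33.

29.33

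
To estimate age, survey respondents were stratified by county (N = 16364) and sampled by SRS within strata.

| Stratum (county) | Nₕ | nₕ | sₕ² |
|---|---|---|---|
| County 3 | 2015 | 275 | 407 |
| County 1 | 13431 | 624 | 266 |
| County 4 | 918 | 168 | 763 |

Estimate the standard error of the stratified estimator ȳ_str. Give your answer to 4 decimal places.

0.5522

Var(ȳ_str) = Σₕ Wₕ²(1 − fₕ)sₕ²/nₕ with Wₕ = Nₕ/N, N = 16364.
County 3: Wₕ = 0.12313615; term = 0.12313615²·(1 − 0.13647643)·407/275 = 0.019377916.
County 1: Wₕ = 0.82076509; term = 0.82076509²·(1 − 0.04645968)·266/624 = 0.27382548.
County 4: Wₕ = 0.05609875; term = 0.05609875²·(1 − 0.18300654)·763/168 = 0.011677241.
Sum = 0.30488064.
SE = √(0.30488064) = 0.5522.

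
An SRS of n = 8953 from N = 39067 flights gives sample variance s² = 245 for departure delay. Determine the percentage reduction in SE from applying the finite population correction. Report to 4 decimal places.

12.2031

f = n/N = 8953/39067 = 0.22917040.
SE_no-fpc = √(s²/n) = 0.16542409; SE_fpc = √((1−f)s²/n) = 0.14523722.
Ratio = √(1−f) = 0.87796902. Reduction = 100·(1 − 0.87796902) = 12.2031%.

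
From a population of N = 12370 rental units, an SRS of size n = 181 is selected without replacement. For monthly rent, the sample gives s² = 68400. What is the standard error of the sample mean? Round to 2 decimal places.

Under SRS without replacement, Var(ȳ) = (1 − f)·s²/n with f = n/N = 181/12370 = 0.01463217.
Var(ȳ) = (1 − 0.01463217)·68400/181 = 0.98536783·377.90055 = 372.37105.
SE(ȳ) = √(372.37105) = 19.30.

19.30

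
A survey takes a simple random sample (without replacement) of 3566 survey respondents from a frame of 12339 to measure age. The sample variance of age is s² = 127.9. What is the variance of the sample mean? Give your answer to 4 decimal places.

Under SRS without replacement, Var(ȳ) = (1 − f)·s²/n with f = n/N = 3566/12339 = 0.28900235.
Var(ȳ) = (1 − 0.28900235)·127.9/3566 = 0.71099765·0.035866517 = 0.025501009.

0.0255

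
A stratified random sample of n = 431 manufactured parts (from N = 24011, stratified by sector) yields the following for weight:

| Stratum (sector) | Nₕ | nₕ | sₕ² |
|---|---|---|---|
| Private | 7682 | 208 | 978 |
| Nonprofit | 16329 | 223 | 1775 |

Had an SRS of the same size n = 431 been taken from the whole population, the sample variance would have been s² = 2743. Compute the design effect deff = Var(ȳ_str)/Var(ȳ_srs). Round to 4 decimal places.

Var(ȳ_str) = Σ Wₕ²(1−fₕ)sₕ²/nₕ with Wₕ = Nₕ/24011:
  Private: (7682/24011)²·(1−208/7682)·978/208 = 0.468255
  Nonprofit: (16329/24011)²·(1−223/16329)·1775/223 = 3.6309501
  → Var(ȳ_str) = 4.0992051.
Var(ȳ_srs) = (1 − 431/24011)·2743/431 = 6.2500298.
deff = 4.0992051 / 6.2500298 = 0.6559.

0.6559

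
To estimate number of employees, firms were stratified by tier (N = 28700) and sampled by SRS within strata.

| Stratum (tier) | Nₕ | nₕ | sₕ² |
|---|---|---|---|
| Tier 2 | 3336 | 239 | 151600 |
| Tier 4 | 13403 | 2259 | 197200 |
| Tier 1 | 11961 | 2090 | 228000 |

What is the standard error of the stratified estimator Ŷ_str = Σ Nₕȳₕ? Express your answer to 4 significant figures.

Var(Ŷ_str) = Σₕ Nₕ²(1 − fₕ)sₕ²/nₕ.
Tier 2: 3336²·(1 − 239/3336)·151600/239 = 6.5534282 × 10^9.
Tier 4: 13403²·(1 − 2259/13403)·197200/2259 = 1.3038685 × 10^10.
Tier 1: 11961²·(1 − 2090/11961)·228000/2090 = 1.288004 × 10^10.
Sum = 3.2472153 × 10^10.
SE = √(3.2472153 × 10^10) = 180200.

180200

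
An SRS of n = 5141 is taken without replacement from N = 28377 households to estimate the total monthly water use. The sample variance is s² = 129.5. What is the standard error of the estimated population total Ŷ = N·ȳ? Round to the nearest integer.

Var(Ŷ) = N²·Var(ȳ) = N²·(1 − n/N)·s²/n.
f = 5141/28377 = 0.18116785; Var(ȳ) = 0.81883215·129.5/5141 = 0.020626097.
Var(Ŷ) = 28377² · 0.020626097 = 1.660925 × 10^7.
SE(Ŷ) = √(1.660925 × 10^7) = 4075.

4075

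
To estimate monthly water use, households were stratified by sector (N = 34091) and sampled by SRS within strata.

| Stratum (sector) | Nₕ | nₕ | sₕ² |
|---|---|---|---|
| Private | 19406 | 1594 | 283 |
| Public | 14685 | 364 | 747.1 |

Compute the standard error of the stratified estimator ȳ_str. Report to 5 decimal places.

0.65131

Var(ȳ_str) = Σₕ Wₕ²(1 − fₕ)sₕ²/nₕ with Wₕ = Nₕ/N, N = 34091.
Private: Wₕ = 0.56924115; term = 0.56924115²·(1 − 0.08213954)·283/1594 = 0.052804064.
Public: Wₕ = 0.43075885; term = 0.43075885²·(1 − 0.02478720)·747.1/364 = 0.37140279.
Sum = 0.42420685.
SE = √(0.42420685) = 0.65131.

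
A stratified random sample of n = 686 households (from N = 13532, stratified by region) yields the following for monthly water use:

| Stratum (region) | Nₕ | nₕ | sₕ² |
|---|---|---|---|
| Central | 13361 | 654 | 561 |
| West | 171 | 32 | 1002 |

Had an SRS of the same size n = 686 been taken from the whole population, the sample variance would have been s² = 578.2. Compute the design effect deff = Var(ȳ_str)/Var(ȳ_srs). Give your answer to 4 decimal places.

Var(ȳ_str) = Σ Wₕ²(1−fₕ)sₕ²/nₕ with Wₕ = Nₕ/13532:
  Central: (13361/13532)²·(1−654/13361)·561/654 = 0.79532224
  West: (171/13532)²·(1−32/171)·1002/32 = 0.004064477
  → Var(ȳ_str) = 0.79938672.
Var(ȳ_srs) = (1 − 686/13532)·578.2/686 = 0.8001288.
deff = 0.79938672 / 0.8001288 = 0.9991.

0.9991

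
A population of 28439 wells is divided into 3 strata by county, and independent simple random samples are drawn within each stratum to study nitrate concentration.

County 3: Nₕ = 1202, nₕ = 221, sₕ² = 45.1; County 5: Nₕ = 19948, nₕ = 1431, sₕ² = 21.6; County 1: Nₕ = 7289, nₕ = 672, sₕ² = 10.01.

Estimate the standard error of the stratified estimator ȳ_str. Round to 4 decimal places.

Var(ȳ_str) = Σₕ Wₕ²(1 − fₕ)sₕ²/nₕ with Wₕ = Nₕ/N, N = 28439.
County 3: Wₕ = 0.04226590; term = 0.04226590²·(1 − 0.18386023)·45.1/221 = 2.9752886 × 10^-4.
County 5: Wₕ = 0.70143113; term = 0.70143113²·(1 − 0.07173651)·21.6/1431 = 0.0068937489.
County 1: Wₕ = 0.25630296; term = 0.25630296²·(1 − 0.09219372)·10.01/672 = 8.8831142 × 10^-4.
Sum = 0.0080795892.
SE = √(0.0080795892) = 0.0899.

0.0899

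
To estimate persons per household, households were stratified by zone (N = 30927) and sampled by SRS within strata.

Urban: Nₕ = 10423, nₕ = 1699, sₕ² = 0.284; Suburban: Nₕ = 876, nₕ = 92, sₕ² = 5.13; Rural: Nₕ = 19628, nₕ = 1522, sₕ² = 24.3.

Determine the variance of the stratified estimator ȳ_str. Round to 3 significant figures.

0.00599

Var(ȳ_str) = Σₕ Wₕ²(1 − fₕ)sₕ²/nₕ with Wₕ = Nₕ/N, N = 30927.
Urban: Wₕ = 0.33701943; term = 0.33701943²·(1 − 0.16300489)·0.284/1699 = 1.5891239 × 10^-5.
Suburban: Wₕ = 0.02832476; term = 0.02832476²·(1 − 0.10502283)·5.13/92 = 4.0038161 × 10^-5.
Rural: Wₕ = 0.63465580; term = 0.63465580²·(1 − 0.07754229)·24.3/1522 = 0.0059321838.
Sum = 0.0059881132.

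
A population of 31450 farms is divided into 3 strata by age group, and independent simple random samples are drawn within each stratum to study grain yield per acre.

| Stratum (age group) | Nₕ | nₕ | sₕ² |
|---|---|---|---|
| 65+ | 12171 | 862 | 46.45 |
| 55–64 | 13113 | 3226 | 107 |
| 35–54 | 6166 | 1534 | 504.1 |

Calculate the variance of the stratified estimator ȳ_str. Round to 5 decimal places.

Var(ȳ_str) = Σₕ Wₕ²(1 − fₕ)sₕ²/nₕ with Wₕ = Nₕ/N, N = 31450.
65+: Wₕ = 0.38699523; term = 0.38699523²·(1 − 0.07082409)·46.45/862 = 0.0074987283.
55–64: Wₕ = 0.41694754; term = 0.41694754²·(1 − 0.24601540)·107/3226 = 0.0043475513.
35–54: Wₕ = 0.19605723; term = 0.19605723²·(1 − 0.24878365)·504.1/1534 = 0.0094890363.
Sum = 0.021335316.

0.02134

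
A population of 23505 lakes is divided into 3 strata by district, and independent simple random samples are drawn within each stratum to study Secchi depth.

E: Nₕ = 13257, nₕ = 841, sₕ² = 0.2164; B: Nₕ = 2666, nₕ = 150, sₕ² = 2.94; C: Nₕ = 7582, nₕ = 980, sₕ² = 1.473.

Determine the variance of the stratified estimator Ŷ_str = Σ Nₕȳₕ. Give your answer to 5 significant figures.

Var(Ŷ_str) = Σₕ Nₕ²(1 − fₕ)sₕ²/nₕ.
E: 13257²·(1 − 841/13257)·0.2164/841 = 42353.394.
B: 2666²·(1 − 150/2666)·2.94/150 = 131470.06.
C: 7582²·(1 − 980/7582)·1.473/980 = 75237.78.
Sum = 249061.23.

249060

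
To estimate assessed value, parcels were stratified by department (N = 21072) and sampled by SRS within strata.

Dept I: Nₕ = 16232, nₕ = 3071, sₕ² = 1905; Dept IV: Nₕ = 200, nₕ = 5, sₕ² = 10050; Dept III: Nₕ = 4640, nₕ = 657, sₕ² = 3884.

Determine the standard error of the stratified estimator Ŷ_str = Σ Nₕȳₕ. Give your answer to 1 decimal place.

Var(Ŷ_str) = Σₕ Nₕ²(1 − fₕ)sₕ²/nₕ.
Dept I: 16232²·(1 − 3071/16232)·1905/3071 = 1.3251837 × 10^8.
Dept IV: 200²·(1 − 5/200)·10050/5 = 7.839 × 10^7.
Dept III: 4640²·(1 − 657/4640)·3884/657 = 1.0925521 × 10^8.
Sum = 3.2016358 × 10^8.
SE = √(3.2016358 × 10^8) = 17893.1.

17893.1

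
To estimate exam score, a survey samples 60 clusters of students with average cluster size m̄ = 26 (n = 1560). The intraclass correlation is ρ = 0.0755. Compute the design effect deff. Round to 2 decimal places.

2.89

deff = 1 + (26 − 1)·0.0755 = 1 + 1.8875 = 2.8875.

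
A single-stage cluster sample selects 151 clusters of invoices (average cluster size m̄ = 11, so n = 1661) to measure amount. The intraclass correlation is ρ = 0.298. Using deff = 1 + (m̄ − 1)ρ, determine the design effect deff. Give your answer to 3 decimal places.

deff = 1 + (11 − 1)·0.298 = 1 + 2.98 = 3.98.

3.980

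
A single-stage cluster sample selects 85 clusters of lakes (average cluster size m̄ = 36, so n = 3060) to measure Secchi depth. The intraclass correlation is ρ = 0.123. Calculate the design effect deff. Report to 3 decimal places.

deff = 1 + (36 − 1)·0.123 = 1 + 4.305 = 5.305.

5.305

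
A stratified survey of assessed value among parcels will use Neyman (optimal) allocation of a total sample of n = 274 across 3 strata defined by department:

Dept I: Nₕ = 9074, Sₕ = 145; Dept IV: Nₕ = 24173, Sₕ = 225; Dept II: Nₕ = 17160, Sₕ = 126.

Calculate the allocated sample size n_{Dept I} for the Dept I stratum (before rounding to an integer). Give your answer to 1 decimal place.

Neyman allocation: nₕ = n·NₕSₕ / Σⱼ NⱼSⱼ.
Σ NⱼSⱼ = 9074·145 + 24173·225 + 17160·126 = 8.916815 × 10^6.
n_{Dept I} = 274·9074·145 / (8.916815 × 10^6) = 40.4.

40.4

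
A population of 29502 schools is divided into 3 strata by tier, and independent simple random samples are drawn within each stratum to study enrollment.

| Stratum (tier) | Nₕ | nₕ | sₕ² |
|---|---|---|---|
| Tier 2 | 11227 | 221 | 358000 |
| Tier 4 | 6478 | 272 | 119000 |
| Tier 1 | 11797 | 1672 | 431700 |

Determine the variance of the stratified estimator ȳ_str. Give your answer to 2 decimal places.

Var(ȳ_str) = Σₕ Wₕ²(1 − fₕ)sₕ²/nₕ with Wₕ = Nₕ/N, N = 29502.
Tier 2: Wₕ = 0.38055047; term = 0.38055047²·(1 − 0.01968469)·358000/221 = 229.97523.
Tier 4: Wₕ = 0.21957833; term = 0.21957833²·(1 − 0.04198827)·119000/272 = 20.20821.
Tier 1: Wₕ = 0.39987120; term = 0.39987120²·(1 − 0.14173095)·431700/1672 = 35.433126.
Sum = 285.61657.

285.62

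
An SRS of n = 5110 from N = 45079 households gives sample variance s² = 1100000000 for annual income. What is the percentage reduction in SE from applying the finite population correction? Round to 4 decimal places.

f = n/N = 5110/45079 = 0.11335655.
SE_no-fpc = √(s²/n) = 463.96572; SE_fpc = √((1−f)s²/n) = 436.87822.
Ratio = √(1−f) = 0.94161746. Reduction = 100·(1 − 0.94161746) = 5.8383%.

5.8383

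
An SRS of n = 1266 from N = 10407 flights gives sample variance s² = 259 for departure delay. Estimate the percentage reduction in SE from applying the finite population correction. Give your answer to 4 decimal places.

6.2796

f = n/N = 1266/10407 = 0.12164889.
SE_no-fpc = √(s²/n) = 0.45230671; SE_fpc = √((1−f)s²/n) = 0.4239036.
Ratio = √(1−f) = 0.93720388. Reduction = 100·(1 − 0.93720388) = 6.2796%.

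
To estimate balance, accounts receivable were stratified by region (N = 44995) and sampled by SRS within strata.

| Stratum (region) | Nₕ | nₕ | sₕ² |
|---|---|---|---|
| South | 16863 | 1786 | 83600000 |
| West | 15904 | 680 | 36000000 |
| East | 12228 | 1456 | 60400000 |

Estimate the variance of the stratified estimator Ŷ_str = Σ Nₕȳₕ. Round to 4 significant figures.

3.018 × 10^13

Var(Ŷ_str) = Σₕ Nₕ²(1 − fₕ)sₕ²/nₕ.
South: 16863²·(1 − 1786/16863)·83600000/1786 = 1.1900757 × 10^13.
West: 15904²·(1 − 680/15904)·36000000/680 = 1.281825 × 10^13.
East: 12228²·(1 − 1456/12228)·60400000/1456 = 5.4642095 × 10^12.
Sum = 3.0183217 × 10^13.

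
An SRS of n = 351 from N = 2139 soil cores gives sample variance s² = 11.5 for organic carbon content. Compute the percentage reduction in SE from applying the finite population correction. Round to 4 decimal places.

f = n/N = 351/2139 = 0.16409537.
SE_no-fpc = √(s²/n) = 0.181007; SE_fpc = √((1−f)s²/n) = 0.16549075.
Ratio = √(1−f) = 0.91427820. Reduction = 100·(1 − 0.91427820) = 8.5722%.

8.5722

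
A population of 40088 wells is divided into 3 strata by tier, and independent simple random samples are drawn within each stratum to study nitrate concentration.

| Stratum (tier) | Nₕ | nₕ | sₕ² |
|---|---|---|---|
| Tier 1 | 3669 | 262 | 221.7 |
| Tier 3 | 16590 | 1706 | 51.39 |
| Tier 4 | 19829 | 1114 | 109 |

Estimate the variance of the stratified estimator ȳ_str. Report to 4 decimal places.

0.0338

Var(ȳ_str) = Σₕ Wₕ²(1 − fₕ)sₕ²/nₕ with Wₕ = Nₕ/N, N = 40088.
Tier 1: Wₕ = 0.09152365; term = 0.09152365²·(1 − 0.07140910)·221.7/262 = 0.0065819635.
Tier 3: Wₕ = 0.41383955; term = 0.41383955²·(1 − 0.10283303)·51.39/1706 = 0.0046284637.
Tier 4: Wₕ = 0.49463680; term = 0.49463680²·(1 − 0.05618034)·109/1114 = 0.022594523.
Sum = 0.03380495.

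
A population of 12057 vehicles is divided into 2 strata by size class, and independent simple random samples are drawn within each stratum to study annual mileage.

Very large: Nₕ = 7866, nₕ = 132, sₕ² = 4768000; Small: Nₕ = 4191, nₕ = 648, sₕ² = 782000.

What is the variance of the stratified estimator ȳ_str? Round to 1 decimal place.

15239.4

Var(ȳ_str) = Σₕ Wₕ²(1 − fₕ)sₕ²/nₕ with Wₕ = Nₕ/N, N = 12057.
Very large: Wₕ = 0.65240109; term = 0.65240109²·(1 − 0.01678108)·4768000/132 = 15116.175.
Small: Wₕ = 0.34759891; term = 0.34759891²·(1 − 0.15461704)·782000/648 = 123.26564.
Sum = 15239.441.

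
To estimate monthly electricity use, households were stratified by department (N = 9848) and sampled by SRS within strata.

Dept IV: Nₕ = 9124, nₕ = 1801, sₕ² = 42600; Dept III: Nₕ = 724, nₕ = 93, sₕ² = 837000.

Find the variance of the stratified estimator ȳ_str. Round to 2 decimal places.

58.69

Var(ȳ_str) = Σₕ Wₕ²(1 − fₕ)sₕ²/nₕ with Wₕ = Nₕ/N, N = 9848.
Dept IV: Wₕ = 0.92648253; term = 0.92648253²·(1 − 0.19739149)·42600/1801 = 16.295741.
Dept III: Wₕ = 0.07351747; term = 0.07351747²·(1 − 0.12845304)·837000/93 = 42.394972.
Sum = 58.690713.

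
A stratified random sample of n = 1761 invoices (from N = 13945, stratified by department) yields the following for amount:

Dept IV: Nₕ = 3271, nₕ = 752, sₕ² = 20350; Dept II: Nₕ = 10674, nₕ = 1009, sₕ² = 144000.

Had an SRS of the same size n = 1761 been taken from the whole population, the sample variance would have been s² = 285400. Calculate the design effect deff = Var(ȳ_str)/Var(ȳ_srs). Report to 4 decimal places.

Var(ȳ_str) = Σ Wₕ²(1−fₕ)sₕ²/nₕ with Wₕ = Nₕ/13945:
  Dept IV: (3271/13945)²·(1−752/3271)·20350/752 = 1.1466167
  Dept II: (10674/13945)²·(1−1009/10674)·144000/1009 = 75.711761
  → Var(ȳ_str) = 76.858378.
Var(ȳ_srs) = (1 − 1761/13945)·285400/1761 = 141.60089.
deff = 76.858378 / 141.60089 = 0.5428.

0.5428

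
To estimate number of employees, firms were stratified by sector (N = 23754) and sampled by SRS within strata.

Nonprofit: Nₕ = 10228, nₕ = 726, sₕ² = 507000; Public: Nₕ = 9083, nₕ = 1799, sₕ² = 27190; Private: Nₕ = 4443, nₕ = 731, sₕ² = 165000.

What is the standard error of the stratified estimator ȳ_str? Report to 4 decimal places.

Var(ȳ_str) = Σₕ Wₕ²(1 − fₕ)sₕ²/nₕ with Wₕ = Nₕ/N, N = 23754.
Nonprofit: Wₕ = 0.43058011; term = 0.43058011²·(1 − 0.07098162)·507000/726 = 120.28281.
Public: Wₕ = 0.38237770; term = 0.38237770²·(1 − 0.19806231)·27190/1799 = 1.7721635.
Private: Wₕ = 0.18704218; term = 0.18704218²·(1 − 0.16452847)·165000/731 = 6.5974688.
Sum = 128.65244.
SE = √(128.65244) = 11.3425.

11.3425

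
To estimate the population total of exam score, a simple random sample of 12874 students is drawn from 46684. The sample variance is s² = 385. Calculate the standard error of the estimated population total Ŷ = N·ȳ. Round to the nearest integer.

Var(Ŷ) = N²·Var(ȳ) = N²·(1 − n/N)·s²/n.
f = 12874/46684 = 0.27576900; Var(ȳ) = 0.72423100·385/12874 = 0.021658299.
Var(Ŷ) = 46684² · 0.021658299 = 4.7202007 × 10^7.
SE(Ŷ) = √(4.7202007 × 10^7) = 6870.

6870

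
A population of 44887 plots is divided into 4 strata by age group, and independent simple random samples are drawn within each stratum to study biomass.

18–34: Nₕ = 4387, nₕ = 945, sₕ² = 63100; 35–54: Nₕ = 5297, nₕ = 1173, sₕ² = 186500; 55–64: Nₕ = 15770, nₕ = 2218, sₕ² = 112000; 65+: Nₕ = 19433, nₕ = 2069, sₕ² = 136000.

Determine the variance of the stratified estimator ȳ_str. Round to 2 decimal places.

18.59

Var(ȳ_str) = Σₕ Wₕ²(1 − fₕ)sₕ²/nₕ with Wₕ = Nₕ/N, N = 44887.
18–34: Wₕ = 0.09773431; term = 0.09773431²·(1 − 0.21540916)·63100/945 = 0.50042027.
35–54: Wₕ = 0.11800744; term = 0.11800744²·(1 − 0.22144610)·186500/1173 = 1.7238056.
55–64: Wₕ = 0.35132666; term = 0.35132666²·(1 − 0.14064680)·112000/2218 = 5.3561213.
65+: Wₕ = 0.43293158; term = 0.43293158²·(1 − 0.10646838)·136000/2069 = 11.008468.
Sum = 18.588815.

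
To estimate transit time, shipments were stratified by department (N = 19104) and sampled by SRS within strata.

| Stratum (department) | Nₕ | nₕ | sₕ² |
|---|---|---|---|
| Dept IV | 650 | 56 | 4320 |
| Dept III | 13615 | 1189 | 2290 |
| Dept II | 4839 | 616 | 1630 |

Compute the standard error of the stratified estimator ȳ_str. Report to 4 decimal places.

Var(ȳ_str) = Σₕ Wₕ²(1 − fₕ)sₕ²/nₕ with Wₕ = Nₕ/N, N = 19104.
Dept IV: Wₕ = 0.03402429; term = 0.03402429²·(1 − 0.08615385)·4320/56 = 0.081610662.
Dept III: Wₕ = 0.71267797; term = 0.71267797²·(1 − 0.08733015)·2290/1189 = 0.89279963.
Dept II: Wₕ = 0.25329774; term = 0.25329774²·(1 − 0.12729903)·1630/616 = 0.14816137.
Sum = 1.1225717.
SE = √(1.1225717) = 1.0595.

1.0595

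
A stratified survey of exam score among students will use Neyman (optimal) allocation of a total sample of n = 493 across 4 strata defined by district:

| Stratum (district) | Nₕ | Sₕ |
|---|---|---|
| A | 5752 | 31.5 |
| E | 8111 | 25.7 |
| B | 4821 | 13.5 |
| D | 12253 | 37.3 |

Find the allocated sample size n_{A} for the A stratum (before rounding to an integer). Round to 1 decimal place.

Neyman allocation: nₕ = n·NₕSₕ / Σⱼ NⱼSⱼ.
Σ NⱼSⱼ = 5752·31.5 + 8111·25.7 + 4821·13.5 + 12253·37.3 = 911761.1.
n_{A} = 493·5752·31.5 / 911761.1 = 98.0.

98.0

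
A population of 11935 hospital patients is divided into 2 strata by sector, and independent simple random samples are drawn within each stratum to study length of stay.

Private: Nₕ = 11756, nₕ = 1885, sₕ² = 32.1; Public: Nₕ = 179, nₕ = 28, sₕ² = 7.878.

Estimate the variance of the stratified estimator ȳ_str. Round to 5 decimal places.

0.01393

Var(ȳ_str) = Σₕ Wₕ²(1 − fₕ)sₕ²/nₕ with Wₕ = Nₕ/N, N = 11935.
Private: Wₕ = 0.98500209; term = 0.98500209²·(1 − 0.16034365)·32.1/1885 = 0.013872974.
Public: Wₕ = 0.01499791; term = 0.01499791²·(1 − 0.15642458)·7.878/28 = 5.3387929 × 10^-5.
Sum = 0.013926362.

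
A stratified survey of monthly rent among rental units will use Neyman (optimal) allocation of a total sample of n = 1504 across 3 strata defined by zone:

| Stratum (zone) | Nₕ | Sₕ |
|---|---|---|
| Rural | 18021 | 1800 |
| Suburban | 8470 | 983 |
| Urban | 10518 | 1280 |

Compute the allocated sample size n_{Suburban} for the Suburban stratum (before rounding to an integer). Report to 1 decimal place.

230.9

Neyman allocation: nₕ = n·NₕSₕ / Σⱼ NⱼSⱼ.
Σ NⱼSⱼ = 18021·1800 + 8470·983 + 10518·1280 = 5.422685 × 10^7.
n_{Suburban} = 1504·8470·983 / (5.422685 × 10^7) = 230.9.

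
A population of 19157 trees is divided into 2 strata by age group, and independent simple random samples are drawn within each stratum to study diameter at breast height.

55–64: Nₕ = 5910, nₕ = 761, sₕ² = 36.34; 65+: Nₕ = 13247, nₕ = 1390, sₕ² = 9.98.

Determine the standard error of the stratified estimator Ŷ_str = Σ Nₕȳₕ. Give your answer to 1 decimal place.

Var(Ŷ_str) = Σₕ Nₕ²(1 − fₕ)sₕ²/nₕ.
55–64: 5910²·(1 − 761/5910)·36.34/761 = 1.4531506 × 10^6.
65+: 13247²·(1 − 1390/13247)·9.98/1390 = 1.1277377 × 10^6.
Sum = 2.5808883 × 10^6.
SE = √(2.5808883 × 10^6) = 1606.5.

1606.5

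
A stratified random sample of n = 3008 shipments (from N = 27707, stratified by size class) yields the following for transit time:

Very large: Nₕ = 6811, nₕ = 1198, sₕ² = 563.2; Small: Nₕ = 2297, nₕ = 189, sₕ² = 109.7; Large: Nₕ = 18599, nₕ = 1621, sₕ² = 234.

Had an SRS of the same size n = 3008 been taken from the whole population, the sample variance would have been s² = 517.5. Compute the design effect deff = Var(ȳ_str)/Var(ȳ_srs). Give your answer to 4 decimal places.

0.5637

Var(ȳ_str) = Σ Wₕ²(1−fₕ)sₕ²/nₕ with Wₕ = Nₕ/27707:
  Very large: (6811/27707)²·(1−1198/6811)·563.2/1198 = 0.023411689
  Small: (2297/27707)²·(1−189/2297)·109.7/189 = 0.0036609805
  Large: (18599/27707)²·(1−1621/18599)·234/1621 = 0.0593786
  → Var(ȳ_str) = 0.08645127.
Var(ȳ_srs) = (1 − 3008/27707)·517.5/3008 = 0.15336363.
deff = 0.08645127 / 0.15336363 = 0.5637.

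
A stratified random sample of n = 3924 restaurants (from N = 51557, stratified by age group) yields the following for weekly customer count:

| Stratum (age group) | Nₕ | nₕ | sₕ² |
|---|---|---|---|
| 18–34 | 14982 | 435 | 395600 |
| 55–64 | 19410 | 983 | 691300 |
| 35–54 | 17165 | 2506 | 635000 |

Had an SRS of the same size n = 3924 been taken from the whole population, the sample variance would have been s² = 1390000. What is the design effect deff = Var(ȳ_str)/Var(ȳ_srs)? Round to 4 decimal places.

0.5903

Var(ȳ_str) = Σ Wₕ²(1−fₕ)sₕ²/nₕ with Wₕ = Nₕ/51557:
  18–34: (14982/51557)²·(1−435/14982)·395600/435 = 74.564993
  55–64: (19410/51557)²·(1−983/19410)·691300/983 = 94.627623
  35–54: (17165/51557)²·(1−2506/17165)·635000/2506 = 23.986426
  → Var(ȳ_str) = 193.17904.
Var(ȳ_srs) = (1 − 3924/51557)·1390000/3924 = 327.26993.
deff = 193.17904 / 327.26993 = 0.5903.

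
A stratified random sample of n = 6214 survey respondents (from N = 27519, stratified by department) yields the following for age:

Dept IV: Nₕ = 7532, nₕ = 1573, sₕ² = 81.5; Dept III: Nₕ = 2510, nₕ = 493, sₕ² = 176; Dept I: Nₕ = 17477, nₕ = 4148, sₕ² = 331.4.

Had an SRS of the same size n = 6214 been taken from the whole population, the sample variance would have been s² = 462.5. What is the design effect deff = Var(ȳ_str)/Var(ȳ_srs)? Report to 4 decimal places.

0.5212

Var(ȳ_str) = Σ Wₕ²(1−fₕ)sₕ²/nₕ with Wₕ = Nₕ/27519:
  Dept IV: (7532/27519)²·(1−1573/7532)·81.5/1573 = 0.00307077
  Dept III: (2510/27519)²·(1−493/2510)·176/493 = 0.0023866024
  Dept I: (17477/27519)²·(1−4148/17477)·331.4/4148 = 0.024576097
  → Var(ȳ_str) = 0.030033469.
Var(ȳ_srs) = (1 − 6214/27519)·462.5/6214 = 0.057622139.
deff = 0.030033469 / 0.057622139 = 0.5212.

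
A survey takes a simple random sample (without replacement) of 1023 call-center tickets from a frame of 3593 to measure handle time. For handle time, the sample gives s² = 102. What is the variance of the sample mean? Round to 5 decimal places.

0.07132

Under SRS without replacement, Var(ȳ) = (1 − f)·s²/n with f = n/N = 1023/3593 = 0.28472029.
Var(ȳ) = (1 − 0.28472029)·102/1023 = 0.71527971·0.099706745 = 0.071318212.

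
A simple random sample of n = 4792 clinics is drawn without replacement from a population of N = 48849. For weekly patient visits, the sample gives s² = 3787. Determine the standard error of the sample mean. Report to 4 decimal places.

Under SRS without replacement, Var(ȳ) = (1 − f)·s²/n with f = n/N = 4792/48849 = 0.09809822.
Var(ȳ) = (1 − 0.09809822)·3787/4792 = 0.90190178·0.79027546 = 0.71275084.
SE(ȳ) = √(0.71275084) = 0.8442.

0.8442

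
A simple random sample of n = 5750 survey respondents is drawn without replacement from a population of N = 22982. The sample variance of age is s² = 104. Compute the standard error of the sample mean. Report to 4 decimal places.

0.1165

Under SRS without replacement, Var(ȳ) = (1 − f)·s²/n with f = n/N = 5750/22982 = 0.25019581.
Var(ȳ) = (1 − 0.25019581)·104/5750 = 0.74980419·0.018086957 = 0.013561676.
SE(ȳ) = √(0.013561676) = 0.1165.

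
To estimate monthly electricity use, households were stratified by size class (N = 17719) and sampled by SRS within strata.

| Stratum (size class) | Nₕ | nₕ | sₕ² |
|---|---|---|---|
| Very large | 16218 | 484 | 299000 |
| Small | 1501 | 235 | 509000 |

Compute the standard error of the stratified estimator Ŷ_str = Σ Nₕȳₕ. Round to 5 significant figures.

Var(Ŷ_str) = Σₕ Nₕ²(1 − fₕ)sₕ²/nₕ.
Very large: 16218²·(1 − 484/16218)·299000/484 = 1.5763849 × 10^11.
Small: 1501²·(1 − 235/1501)·509000/235 = 4.1158953 × 10^9.
Sum = 1.6175439 × 10^11.
SE = √(1.6175439 × 10^11) = 402190.

402190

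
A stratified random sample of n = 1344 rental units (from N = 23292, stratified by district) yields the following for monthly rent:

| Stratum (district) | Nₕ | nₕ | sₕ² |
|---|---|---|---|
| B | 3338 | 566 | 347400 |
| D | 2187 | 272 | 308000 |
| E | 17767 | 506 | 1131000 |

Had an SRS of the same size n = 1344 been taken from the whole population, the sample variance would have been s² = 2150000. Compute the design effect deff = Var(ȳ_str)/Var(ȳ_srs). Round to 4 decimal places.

0.8510

Var(ȳ_str) = Σ Wₕ²(1−fₕ)sₕ²/nₕ with Wₕ = Nₕ/23292:
  B: (3338/23292)²·(1−566/3338)·347400/566 = 10.468378
  D: (2187/23292)²·(1−272/2187)·308000/272 = 8.741497
  E: (17767/23292)²·(1−506/17767)·1131000/506 = 1263.5097
  → Var(ȳ_str) = 1282.7196.
Var(ȳ_srs) = (1 − 1344/23292)·2150000/1344 = 1507.396.
deff = 1282.7196 / 1507.396 = 0.8510.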